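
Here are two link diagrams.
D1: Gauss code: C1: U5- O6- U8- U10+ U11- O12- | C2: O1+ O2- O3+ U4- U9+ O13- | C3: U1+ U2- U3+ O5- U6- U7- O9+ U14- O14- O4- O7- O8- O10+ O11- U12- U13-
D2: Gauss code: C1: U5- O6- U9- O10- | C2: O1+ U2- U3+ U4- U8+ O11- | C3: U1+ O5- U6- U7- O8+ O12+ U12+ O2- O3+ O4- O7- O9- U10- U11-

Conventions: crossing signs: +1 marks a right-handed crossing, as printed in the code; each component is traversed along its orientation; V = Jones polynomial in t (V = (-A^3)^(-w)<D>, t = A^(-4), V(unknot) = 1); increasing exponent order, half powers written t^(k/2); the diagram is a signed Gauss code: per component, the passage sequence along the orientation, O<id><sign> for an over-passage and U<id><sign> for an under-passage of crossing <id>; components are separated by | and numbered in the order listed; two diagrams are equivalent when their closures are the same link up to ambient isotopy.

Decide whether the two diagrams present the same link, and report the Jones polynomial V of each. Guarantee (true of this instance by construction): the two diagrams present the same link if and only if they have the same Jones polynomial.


equivalent: yes
D1 (bracket A^-14 + A^-10 + A^-6 + A^6; 14 crossings at w = -6): V = t^-6 + t^-3 + t^-2 + t^-1
V(D2) = t^-6 + t^-3 + t^-2 + t^-1  (w -4, c 12, <D> = A^-8 + A^-4 + 1 + A^12)
key observation: one V(t) for all 2 diagrams — one class (guaranteed)


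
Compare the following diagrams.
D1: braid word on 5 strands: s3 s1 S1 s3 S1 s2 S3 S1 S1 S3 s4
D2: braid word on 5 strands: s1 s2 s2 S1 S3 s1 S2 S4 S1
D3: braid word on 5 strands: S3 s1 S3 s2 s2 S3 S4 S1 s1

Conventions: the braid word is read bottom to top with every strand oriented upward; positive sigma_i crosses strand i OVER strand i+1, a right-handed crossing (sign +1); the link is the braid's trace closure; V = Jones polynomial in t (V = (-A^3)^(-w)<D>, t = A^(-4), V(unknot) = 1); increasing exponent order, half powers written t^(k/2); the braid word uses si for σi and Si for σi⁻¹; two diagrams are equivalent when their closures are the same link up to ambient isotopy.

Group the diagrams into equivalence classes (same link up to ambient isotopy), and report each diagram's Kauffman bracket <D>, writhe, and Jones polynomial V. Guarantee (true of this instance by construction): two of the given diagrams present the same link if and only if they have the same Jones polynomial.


grouping into links: {D1} | {D2} | {D3}
V(D1) = t^(-9/2) - t^(-5/2) - t^(-3/2) - t^(-1/2)  (w -1, c 11, <D> = A^-1 + A^3 + A^7 - A^15)
D2 (bracket A^-5 + A^-1; 9 crossings at w = -1): V = -t^(-1/2) - t^(1/2)
V(D3) = t^(-7/2) - t^(-5/2) + t^(-3/2) - 2t^(-1/2) - t^(3/2)  [9 crossings, <D> = A^-9 + 2A^-1 - A^3 + A^7 - A^11, w = -1]
why: 3 classes among 3 diagrams; unequal V(t) rules out equality


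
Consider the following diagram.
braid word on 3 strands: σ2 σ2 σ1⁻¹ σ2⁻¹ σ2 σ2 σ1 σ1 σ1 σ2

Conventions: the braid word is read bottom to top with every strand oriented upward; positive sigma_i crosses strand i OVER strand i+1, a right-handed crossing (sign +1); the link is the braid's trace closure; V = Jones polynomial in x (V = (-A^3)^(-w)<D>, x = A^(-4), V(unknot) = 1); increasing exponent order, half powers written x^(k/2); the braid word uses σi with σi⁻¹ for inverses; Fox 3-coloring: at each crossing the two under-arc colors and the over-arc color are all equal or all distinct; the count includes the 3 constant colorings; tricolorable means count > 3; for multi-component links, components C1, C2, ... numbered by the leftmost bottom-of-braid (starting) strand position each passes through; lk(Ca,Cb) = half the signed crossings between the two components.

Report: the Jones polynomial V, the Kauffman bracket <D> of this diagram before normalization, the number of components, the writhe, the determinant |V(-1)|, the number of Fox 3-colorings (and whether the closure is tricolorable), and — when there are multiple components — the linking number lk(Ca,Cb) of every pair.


Jones polynomial: V(x) = x^2 - x^3 + 3x^4 - 3x^5 + 3x^6 - 3x^7 + 2x^8 - x^9
<D> = -A^-18 + 2A^-14 - 3A^-10 + 3A^-6 - 3A^-2 + 3A^2 - A^6 + A^10; writhe +6
components 1, writhe +6 (10 crossings)
3-colorings: 3 of 3^10, det 17 — not tricolorable
note: w = +6 shifts under R1 moves; the (-A^3)^(-6) factor cancels that in V


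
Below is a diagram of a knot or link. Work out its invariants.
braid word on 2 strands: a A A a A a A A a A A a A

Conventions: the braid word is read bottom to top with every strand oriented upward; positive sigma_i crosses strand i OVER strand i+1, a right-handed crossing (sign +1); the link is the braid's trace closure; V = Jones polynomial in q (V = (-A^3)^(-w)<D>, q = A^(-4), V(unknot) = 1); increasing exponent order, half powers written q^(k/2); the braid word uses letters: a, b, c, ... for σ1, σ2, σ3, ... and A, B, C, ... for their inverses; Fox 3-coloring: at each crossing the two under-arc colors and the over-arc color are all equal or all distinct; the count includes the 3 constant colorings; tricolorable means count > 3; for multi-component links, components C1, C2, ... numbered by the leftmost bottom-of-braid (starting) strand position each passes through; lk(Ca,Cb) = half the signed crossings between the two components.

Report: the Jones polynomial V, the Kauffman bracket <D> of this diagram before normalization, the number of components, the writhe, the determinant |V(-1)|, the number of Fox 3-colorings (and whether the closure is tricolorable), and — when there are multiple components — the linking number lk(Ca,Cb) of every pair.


Jones polynomial: V(q) = -q^-4 + q^-3 + q^-1
<D> = -A^-5 - A^3 + A^7; writhe -3
components 1, writhe -3 (13 crossings)
3-colorings: 9 of 3^13, det 3 — tricolorable
note: one generator, power 3: the (2,3) torus pattern


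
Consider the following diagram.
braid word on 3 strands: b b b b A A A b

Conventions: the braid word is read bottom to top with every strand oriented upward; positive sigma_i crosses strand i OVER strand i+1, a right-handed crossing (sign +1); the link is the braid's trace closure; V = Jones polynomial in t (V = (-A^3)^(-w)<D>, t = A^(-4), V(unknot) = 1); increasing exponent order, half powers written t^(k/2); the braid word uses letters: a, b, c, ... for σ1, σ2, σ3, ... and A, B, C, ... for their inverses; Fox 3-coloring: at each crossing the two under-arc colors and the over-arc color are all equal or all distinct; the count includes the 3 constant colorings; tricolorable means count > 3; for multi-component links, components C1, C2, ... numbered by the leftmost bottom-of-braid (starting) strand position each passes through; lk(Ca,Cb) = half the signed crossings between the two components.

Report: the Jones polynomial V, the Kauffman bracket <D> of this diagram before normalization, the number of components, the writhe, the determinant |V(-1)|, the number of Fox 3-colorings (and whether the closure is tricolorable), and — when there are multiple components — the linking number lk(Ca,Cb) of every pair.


Jones polynomial: V(t) = -t^-2 + t^-1 - 1 + 3t - 2t^2 + 3t^3 - 2t^4 + t^5 - t^6
<D> = -A^-18 + A^-14 - 2A^-10 + 3A^-6 - 2A^-2 + 3A^2 - A^6 + A^10 - A^14; writhe +2
components 1, writhe +2 (8 crossings)
3-colorings: 9 of 3^8, det 15 — tricolorable
note: w = +2 (over 8 crossings) is diagram-only; (-A^3)^(-2) removes it from V


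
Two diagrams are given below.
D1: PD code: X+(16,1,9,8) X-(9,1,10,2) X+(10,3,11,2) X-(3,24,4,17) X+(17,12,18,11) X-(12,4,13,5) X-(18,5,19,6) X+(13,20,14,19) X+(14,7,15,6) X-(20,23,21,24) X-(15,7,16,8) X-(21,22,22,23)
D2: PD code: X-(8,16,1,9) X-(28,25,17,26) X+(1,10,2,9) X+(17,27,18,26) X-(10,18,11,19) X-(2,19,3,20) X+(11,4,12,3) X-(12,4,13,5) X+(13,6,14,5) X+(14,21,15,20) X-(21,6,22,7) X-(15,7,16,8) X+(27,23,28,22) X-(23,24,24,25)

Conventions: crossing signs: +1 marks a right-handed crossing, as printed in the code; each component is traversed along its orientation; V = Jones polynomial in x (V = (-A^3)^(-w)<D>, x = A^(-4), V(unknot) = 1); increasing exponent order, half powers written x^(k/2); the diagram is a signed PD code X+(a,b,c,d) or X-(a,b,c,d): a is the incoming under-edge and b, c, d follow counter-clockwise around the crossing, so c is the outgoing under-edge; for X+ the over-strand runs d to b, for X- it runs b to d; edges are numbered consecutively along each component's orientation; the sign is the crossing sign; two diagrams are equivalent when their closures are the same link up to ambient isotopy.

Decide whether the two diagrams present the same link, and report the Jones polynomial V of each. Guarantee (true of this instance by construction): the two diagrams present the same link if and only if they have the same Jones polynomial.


same link: no
V(D1) = x^-2 + 2 + x^2  [12 crossings, <D> = A^-14 + 2A^-6 + A^2, w = -2]
D2 (bracket A^-6 + A^-2 + A^2 + A^6; 14 crossings at w = -2): V = x^-3 + x^-2 + x^-1 + 1
note: 2 values of V(x) split the 2 diagrams


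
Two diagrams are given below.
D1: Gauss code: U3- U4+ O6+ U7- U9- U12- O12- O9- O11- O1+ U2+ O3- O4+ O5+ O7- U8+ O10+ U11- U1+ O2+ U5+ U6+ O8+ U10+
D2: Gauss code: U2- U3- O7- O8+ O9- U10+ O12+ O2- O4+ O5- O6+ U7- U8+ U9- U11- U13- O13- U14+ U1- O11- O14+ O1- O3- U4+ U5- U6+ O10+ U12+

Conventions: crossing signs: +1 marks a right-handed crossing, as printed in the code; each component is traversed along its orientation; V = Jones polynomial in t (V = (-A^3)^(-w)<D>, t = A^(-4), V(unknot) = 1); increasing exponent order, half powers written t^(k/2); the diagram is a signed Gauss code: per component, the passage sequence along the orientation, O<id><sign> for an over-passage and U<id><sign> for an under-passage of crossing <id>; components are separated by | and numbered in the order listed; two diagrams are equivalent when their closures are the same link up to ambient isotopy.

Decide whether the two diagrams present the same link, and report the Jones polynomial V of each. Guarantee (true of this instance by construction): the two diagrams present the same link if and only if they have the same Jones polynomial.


equivalent: no
D1 (bracket -A^-18 + A^-14 - A^-10 + 2A^-6 - A^-2 + A^2; 12 crossings at w = +2): V = t - t^2 + 2t^3 - t^4 + t^5 - t^6
V(D2) = t^-2 - t^-1 + 1 - t + t^2  [14 crossings, <D> = A^-14 - A^-10 + A^-6 - A^-2 + A^2, w = -2]
observation: comparing 2 Jones polynomials yields 2 groups


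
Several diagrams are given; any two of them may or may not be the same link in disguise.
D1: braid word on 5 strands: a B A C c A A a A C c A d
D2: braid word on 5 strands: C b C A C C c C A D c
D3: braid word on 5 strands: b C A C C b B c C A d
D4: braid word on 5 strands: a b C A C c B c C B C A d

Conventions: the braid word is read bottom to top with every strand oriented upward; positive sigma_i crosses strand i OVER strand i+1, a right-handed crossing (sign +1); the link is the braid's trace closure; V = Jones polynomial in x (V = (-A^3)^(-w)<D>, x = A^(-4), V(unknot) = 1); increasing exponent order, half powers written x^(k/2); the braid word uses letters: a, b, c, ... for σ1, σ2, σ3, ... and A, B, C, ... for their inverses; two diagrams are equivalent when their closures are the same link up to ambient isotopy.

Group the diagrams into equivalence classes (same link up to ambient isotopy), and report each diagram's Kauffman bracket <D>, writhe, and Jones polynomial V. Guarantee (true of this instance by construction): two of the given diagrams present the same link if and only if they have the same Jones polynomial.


grouping into links: {D1} | {D2, D3} | {D4}
V(D1) = x^(-9/2) - x^(-5/2) - x^(-3/2) - x^(-1/2)  (w -3, c 13, <D> = A^-7 + A^-3 + A - A^9)
V(D2) = x^(-13/2) - x^(-11/2) + x^(-9/2) - 2x^(-7/2) - x^(-3/2)  [11 crossings, <D> = A^-9 + 2A^-1 - A^3 + A^7 - A^11, w = -5]
V(D3) = x^(-13/2) - x^(-11/2) + x^(-9/2) - 2x^(-7/2) - x^(-3/2)  [11 crossings, <D> = A^-3 + 2A^5 - A^9 + A^13 - A^17, w = -3]
D4 (bracket A^-7 - A^-3 + A + A^9; 13 crossings at w = -3): V = -x^(-9/2) - x^(-5/2) + x^(-3/2) - x^(-1/2)
key observation: 3 classes among 4 diagrams; unequal V(x) rules out equality


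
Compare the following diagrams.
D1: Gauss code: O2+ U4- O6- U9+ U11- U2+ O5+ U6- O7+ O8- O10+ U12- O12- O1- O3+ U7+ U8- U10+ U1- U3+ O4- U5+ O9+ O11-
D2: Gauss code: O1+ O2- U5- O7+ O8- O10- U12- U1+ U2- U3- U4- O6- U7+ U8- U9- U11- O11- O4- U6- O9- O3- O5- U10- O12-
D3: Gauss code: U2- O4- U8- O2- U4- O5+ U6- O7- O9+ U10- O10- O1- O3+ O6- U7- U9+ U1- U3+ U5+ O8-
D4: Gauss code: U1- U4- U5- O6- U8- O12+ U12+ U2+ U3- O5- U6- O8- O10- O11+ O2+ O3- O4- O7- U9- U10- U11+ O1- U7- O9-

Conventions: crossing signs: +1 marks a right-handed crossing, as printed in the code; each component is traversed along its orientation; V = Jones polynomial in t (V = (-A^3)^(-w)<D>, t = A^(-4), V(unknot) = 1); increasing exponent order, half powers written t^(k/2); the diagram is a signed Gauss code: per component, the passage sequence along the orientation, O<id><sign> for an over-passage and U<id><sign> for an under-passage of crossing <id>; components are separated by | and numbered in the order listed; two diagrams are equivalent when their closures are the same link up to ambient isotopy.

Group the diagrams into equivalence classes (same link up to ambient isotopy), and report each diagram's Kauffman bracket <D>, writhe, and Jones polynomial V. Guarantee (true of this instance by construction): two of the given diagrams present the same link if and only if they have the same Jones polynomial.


equivalence classes: {D1} | {D2, D4} | {D3}
D1 (bracket A^-8 - A^-4 + 1 - A^4 + A^8; 12 crossings at w = 0): V = t^-2 - t^-1 + 1 - t + t^2
D2 (bracket A^-16 + 2A^-8 - 2A^-4 + 1 - 2A^4 + A^8; 12 crossings at w = -8): V = t^-8 - 2t^-7 + t^-6 - 2t^-5 + 2t^-4 + t^-2
V(D3) = -t^-4 + t^-3 + t^-1  [10 crossings, <D> = A^-8 + 1 - A^4, w = -4]
V(D4) = t^-8 - 2t^-7 + t^-6 - 2t^-5 + 2t^-4 + t^-2  (w -6, c 12, <D> = A^-10 + 2A^-2 - 2A^2 + A^6 - 2A^10 + A^14)
key observation: 3 classes among 4 diagrams; unequal V(t) rules out equality


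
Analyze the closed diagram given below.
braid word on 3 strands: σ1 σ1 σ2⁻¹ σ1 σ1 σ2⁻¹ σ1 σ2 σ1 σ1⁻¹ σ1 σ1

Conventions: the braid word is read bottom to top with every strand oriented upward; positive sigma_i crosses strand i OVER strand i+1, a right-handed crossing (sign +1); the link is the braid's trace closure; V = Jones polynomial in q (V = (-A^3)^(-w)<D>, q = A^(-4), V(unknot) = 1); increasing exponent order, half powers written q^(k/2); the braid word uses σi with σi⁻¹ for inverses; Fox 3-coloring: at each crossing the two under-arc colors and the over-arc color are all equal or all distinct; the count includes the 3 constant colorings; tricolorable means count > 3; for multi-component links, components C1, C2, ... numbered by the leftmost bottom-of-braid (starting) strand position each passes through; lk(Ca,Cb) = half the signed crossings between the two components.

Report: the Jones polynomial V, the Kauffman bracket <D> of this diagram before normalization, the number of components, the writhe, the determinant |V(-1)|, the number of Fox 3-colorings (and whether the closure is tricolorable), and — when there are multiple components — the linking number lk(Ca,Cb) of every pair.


Jones polynomial: V(q) = q^2 + 2q^4 - 2q^5 + q^6 - 2q^7 + q^8
<D> = A^-14 - 2A^-10 + A^-6 - 2A^-2 + 2A^2 + A^10; writhe +6
components 1, writhe +6 (12 crossings)
3-colorings: 27 of 3^12, det 9 — tricolorable
note: det 9 = |V(-1)|; divisible by 3, so tricolorable


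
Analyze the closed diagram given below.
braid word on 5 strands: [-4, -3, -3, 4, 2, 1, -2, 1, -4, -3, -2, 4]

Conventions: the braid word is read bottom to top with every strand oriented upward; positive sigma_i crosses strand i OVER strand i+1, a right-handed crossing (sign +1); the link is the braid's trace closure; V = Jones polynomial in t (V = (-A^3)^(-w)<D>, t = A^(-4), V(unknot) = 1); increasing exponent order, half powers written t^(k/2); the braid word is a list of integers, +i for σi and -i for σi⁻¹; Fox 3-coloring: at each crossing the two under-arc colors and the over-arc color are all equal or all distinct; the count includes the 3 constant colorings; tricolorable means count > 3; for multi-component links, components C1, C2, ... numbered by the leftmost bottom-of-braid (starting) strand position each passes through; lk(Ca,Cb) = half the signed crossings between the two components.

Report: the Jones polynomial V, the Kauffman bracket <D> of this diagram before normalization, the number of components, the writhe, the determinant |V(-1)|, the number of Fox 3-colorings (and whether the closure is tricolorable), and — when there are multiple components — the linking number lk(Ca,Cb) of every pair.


V(t) = -t^-4 + t^-3 + t^-2 + t^-1 + 1 + t^2
bracket: A^-14 + A^-6 + A^-2 + A^2 + A^6 - A^10, w = -2
3 components, writhe -2, over 12 crossings
lk(C1,C2) = 0
linking number lk(C1,C3) = 0
lk(C2,C3): 0
det 0, colorings 9 of 3^12 — tricolorable
observation: w = -2 (over 12 crossings) is diagram-only; (-A^3)^(2) removes it from V


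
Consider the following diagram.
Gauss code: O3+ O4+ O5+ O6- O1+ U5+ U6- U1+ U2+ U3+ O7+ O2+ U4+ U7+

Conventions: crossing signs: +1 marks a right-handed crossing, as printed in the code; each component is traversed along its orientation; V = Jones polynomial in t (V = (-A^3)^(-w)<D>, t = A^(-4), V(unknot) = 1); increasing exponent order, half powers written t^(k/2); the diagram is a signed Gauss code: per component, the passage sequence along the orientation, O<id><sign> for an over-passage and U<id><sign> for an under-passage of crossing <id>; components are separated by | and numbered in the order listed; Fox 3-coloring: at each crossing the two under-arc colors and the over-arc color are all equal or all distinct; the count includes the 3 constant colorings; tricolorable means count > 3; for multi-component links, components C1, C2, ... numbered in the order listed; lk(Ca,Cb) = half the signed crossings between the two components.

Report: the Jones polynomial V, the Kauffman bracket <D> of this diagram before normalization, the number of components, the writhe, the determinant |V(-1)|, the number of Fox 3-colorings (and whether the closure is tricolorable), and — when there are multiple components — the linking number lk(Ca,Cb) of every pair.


V(t) = t + t^3 - t^4
bracket: A^-1 - A^3 - A^11, w = +5
1 component, writhe +5, over 7 crossings
det 3, colorings 9 of 3^7 — tricolorable
observation: the span of V is 3, forcing >= 3 crossings in any diagram


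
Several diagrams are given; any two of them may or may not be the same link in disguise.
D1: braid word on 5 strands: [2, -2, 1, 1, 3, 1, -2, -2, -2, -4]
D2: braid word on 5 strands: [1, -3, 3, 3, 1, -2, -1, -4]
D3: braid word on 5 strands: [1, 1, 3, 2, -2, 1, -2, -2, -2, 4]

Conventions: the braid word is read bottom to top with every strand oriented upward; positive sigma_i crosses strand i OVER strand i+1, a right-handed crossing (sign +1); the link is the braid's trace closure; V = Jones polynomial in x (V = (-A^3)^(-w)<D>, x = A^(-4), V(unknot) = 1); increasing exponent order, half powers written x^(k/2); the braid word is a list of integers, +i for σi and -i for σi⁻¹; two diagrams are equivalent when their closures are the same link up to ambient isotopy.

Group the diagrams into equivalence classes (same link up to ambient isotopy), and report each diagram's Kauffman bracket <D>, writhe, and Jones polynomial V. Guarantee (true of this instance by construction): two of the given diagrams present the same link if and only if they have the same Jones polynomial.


classes: {D1, D3} | {D2}
V(D1) = -x^-3 + x^-2 - x^-1 + 3 - x + x^2 - x^3  [10 crossings, <D> = -A^-12 + A^-8 - A^-4 + 3 - A^4 + A^8 - A^12, w = 0]
V(D2) = 1  [8 crossings, <D> = 1, w = 0]
V(D3) = -x^-3 + x^-2 - x^-1 + 3 - x + x^2 - x^3  (w +2, c 10, <D> = -A^-6 + A^-2 - A^2 + 3A^6 - A^10 + A^14 - A^18)
insight: comparing 3 Jones polynomials yields 2 groups


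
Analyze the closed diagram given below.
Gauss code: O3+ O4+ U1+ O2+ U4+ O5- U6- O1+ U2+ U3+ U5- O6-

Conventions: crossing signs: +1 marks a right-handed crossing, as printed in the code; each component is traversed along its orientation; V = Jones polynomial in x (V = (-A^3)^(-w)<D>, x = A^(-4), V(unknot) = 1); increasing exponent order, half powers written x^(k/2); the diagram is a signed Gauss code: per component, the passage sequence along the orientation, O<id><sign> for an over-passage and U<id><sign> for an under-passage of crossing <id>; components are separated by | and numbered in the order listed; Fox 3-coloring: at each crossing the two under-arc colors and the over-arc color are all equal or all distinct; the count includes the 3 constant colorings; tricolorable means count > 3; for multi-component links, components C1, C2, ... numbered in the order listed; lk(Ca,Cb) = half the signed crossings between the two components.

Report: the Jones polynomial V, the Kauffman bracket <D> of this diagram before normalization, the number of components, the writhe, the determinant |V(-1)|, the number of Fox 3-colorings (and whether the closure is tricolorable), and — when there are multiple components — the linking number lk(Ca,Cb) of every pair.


Jones polynomial: V(x) = 1
<D> = A^6; writhe +2
components 1, writhe +2 (6 crossings)
3-colorings: 3 of 3^6, det 1 — not tricolorable
note: |V(-1)| = 1: so not tricolorable, since 3 does not divide 1


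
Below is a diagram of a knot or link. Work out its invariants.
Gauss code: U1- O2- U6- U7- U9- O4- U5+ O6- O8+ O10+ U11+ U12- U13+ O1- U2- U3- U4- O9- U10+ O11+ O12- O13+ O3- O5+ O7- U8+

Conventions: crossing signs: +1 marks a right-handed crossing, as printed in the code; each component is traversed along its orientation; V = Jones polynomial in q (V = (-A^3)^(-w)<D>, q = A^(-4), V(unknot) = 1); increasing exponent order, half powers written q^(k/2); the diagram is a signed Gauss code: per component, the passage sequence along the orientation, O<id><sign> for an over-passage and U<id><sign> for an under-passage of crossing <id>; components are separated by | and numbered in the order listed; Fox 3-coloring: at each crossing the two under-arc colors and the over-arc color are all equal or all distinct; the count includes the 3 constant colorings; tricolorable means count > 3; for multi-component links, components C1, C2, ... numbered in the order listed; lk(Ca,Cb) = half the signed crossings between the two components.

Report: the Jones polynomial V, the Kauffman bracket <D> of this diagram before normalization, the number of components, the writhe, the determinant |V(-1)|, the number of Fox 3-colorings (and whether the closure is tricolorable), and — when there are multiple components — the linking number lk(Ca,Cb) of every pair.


V = q^-5 - 2q^-4 + 2q^-3 - 2q^-2 + 2q^-1 - 1 + q
<D> = -A^-13 + A^-9 - 2A^-5 + 2A^-1 - 2A^3 + 2A^7 - A^11 (w = -3)
1 component over 13 crossings, w = -3
3 Fox colorings among 3^13, |V(-1)| = 11: not tricolorable
why: V spans 6 powers of q: at least 6 crossings in any diagram


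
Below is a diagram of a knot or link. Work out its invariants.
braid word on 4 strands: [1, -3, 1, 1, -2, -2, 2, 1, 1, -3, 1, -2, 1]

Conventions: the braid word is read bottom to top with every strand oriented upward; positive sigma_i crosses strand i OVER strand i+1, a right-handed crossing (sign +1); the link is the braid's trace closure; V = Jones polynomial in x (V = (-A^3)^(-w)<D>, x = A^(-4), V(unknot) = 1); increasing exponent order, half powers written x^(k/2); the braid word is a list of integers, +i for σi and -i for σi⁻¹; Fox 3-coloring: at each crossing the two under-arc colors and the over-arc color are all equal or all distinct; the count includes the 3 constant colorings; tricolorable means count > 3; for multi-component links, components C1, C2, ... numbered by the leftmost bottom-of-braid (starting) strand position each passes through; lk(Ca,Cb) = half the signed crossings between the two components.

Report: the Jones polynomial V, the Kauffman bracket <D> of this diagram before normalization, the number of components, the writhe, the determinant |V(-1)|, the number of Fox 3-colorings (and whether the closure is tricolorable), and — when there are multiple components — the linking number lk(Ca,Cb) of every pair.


V = -x^-1 + 2 - 3x + 6x^2 - 6x^3 + 7x^4 - 7x^5 + 6x^6 - 4x^7 + 2x^8 - x^9
<D> = A^-27 - 2A^-23 + 4A^-19 - 6A^-15 + 7A^-11 - 7A^-7 + 6A^-3 - 6A + 3A^5 - 2A^9 + A^13 (w = +3)
1 component over 13 crossings, w = +3
9 Fox colorings among 3^13, |V(-1)| = 45: tricolorable
why: det 45 = |V(-1)|; divisible by 3, so tricolorable


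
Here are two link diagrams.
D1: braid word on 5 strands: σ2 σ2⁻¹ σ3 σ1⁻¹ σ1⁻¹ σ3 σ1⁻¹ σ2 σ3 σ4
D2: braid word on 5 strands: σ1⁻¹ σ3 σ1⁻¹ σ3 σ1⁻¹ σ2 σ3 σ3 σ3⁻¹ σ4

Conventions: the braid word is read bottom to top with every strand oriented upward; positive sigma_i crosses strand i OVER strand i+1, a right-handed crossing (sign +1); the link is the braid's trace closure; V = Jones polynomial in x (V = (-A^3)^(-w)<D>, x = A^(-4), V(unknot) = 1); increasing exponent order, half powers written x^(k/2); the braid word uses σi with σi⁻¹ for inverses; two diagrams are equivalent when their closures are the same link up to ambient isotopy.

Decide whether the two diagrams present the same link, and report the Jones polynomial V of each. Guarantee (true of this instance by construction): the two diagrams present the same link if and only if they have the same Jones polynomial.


equivalent: yes
V(D1) = -x^-3 + x^-2 - x^-1 + 3 - x + x^2 - x^3  (w +2, c 10, <D> = -A^-6 + A^-2 - A^2 + 3A^6 - A^10 + A^14 - A^18)
D2 (bracket -A^-6 + A^-2 - A^2 + 3A^6 - A^10 + A^14 - A^18; 10 crossings at w = +2): V = -x^-3 + x^-2 - x^-1 + 3 - x + x^2 - x^3
why: D2 (10 crossings) and D1 (10) are Markov-related braid presentations


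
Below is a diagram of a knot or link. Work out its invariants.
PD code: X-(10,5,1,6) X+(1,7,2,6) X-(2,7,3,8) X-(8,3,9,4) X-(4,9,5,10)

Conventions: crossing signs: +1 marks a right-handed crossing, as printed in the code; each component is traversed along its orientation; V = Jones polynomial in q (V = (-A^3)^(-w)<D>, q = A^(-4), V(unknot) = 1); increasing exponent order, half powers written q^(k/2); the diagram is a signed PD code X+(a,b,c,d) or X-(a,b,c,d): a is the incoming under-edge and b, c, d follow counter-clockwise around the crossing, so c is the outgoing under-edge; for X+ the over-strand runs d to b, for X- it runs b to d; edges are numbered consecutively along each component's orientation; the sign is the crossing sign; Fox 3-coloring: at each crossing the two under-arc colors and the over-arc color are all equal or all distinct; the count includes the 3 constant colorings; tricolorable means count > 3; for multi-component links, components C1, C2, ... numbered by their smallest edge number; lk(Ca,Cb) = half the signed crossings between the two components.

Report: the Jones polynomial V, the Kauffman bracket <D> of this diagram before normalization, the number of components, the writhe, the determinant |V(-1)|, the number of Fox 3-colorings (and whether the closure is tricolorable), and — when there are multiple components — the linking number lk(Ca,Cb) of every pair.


V(q) = -q^-4 + q^-3 + q^-1
bracket: -A^-5 - A^3 + A^7, w = -3
1 component, writhe -3, over 5 crossings
det 3, colorings 9 of 3^5 — tricolorable
observation: |V(-1)| = 3: so tricolorable, since 3 divides 3


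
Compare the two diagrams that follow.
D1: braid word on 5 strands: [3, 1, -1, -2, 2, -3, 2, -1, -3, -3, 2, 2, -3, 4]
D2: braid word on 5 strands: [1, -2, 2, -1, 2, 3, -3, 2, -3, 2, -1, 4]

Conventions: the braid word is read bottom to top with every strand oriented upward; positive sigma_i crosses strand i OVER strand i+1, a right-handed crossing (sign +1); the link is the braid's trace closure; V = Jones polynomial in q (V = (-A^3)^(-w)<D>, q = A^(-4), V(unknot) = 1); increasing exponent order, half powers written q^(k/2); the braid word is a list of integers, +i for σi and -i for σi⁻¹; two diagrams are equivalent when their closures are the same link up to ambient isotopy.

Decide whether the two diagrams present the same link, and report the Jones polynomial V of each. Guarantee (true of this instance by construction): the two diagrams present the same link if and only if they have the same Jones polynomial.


equivalent: no
D1 (bracket -A^-12 + 2A^-8 - 2A^-4 + 3 - 2A^4 + 2A^8 - A^12; 14 crossings at w = 0): V = -q^-3 + 2q^-2 - 2q^-1 + 3 - 2q + 2q^2 - q^3
V(D2) = q + q^3 - q^4  (w +2, c 12, <D> = -A^-10 + A^-6 + A^2)
key observation: comparing 2 Jones polynomials yields 2 groups


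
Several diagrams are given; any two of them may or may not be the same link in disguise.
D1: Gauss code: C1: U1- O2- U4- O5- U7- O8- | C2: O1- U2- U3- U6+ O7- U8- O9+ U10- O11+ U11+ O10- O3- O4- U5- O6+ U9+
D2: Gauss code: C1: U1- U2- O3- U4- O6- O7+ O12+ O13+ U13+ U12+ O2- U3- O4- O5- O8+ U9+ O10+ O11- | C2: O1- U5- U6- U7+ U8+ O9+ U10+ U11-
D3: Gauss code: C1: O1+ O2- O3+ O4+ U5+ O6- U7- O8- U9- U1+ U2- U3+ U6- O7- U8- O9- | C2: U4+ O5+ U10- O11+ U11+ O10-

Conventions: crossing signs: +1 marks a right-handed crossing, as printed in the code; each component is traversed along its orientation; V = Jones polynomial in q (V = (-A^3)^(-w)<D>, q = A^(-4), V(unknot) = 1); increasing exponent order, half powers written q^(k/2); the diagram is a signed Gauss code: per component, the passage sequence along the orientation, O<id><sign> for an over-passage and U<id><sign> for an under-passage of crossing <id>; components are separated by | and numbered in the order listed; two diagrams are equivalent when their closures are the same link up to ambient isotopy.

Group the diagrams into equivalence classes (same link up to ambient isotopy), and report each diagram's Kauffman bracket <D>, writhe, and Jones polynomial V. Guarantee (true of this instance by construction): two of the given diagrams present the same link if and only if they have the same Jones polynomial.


equivalence classes: {D1} | {D2} | {D3}
D1 (bracket A^-9 - A^-5 + 2A^-1 - 2A^3 + 2A^7 - A^11 + A^15; 11 crossings at w = -5): V = -q^(-15/2) + q^(-13/2) - 2q^(-11/2) + 2q^(-9/2) - 2q^(-7/2) + q^(-5/2) - q^(-3/2)
V(D2) = q^(-9/2) - q^(-5/2) - q^(-3/2) - q^(-1/2)  [13 crossings, <D> = A^-1 + A^3 + A^7 - A^15, w = -1]
V(D3) = q^(-7/2) - q^(-5/2) + q^(-3/2) - 2q^(-1/2) - q^(3/2)  (w -1, c 11, <D> = A^-9 + 2A^-1 - A^3 + A^7 - A^11)
observation: V(q) takes 3 values over 3 diagrams, fixing the grouping


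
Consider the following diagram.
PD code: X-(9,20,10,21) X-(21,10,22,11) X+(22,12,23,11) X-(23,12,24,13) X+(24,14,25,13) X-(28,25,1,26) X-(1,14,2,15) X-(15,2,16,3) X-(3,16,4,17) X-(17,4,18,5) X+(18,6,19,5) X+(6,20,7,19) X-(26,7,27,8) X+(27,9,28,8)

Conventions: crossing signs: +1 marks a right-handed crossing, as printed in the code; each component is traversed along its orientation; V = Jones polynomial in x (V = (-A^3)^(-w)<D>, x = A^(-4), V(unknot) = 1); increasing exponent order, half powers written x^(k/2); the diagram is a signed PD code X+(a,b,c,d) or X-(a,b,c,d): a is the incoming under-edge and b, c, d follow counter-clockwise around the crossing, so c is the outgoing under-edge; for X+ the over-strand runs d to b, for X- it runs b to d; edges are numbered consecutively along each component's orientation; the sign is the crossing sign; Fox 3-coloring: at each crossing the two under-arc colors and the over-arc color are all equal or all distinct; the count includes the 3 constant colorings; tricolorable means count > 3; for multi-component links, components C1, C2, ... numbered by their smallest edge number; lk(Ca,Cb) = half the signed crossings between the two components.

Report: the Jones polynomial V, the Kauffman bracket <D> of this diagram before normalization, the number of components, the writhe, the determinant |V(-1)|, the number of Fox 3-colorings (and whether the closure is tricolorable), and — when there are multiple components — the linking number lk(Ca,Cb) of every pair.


V = -x^-4 + x^-3 + x^-1
<D> = A^-8 + 1 - A^4 (w = -4)
1 component over 14 crossings, w = -4
9 Fox colorings among 3^14, |V(-1)| = 3: tricolorable
why: w = -4 shifts under R1 moves; the (-A^3)^(4) factor cancels that in V


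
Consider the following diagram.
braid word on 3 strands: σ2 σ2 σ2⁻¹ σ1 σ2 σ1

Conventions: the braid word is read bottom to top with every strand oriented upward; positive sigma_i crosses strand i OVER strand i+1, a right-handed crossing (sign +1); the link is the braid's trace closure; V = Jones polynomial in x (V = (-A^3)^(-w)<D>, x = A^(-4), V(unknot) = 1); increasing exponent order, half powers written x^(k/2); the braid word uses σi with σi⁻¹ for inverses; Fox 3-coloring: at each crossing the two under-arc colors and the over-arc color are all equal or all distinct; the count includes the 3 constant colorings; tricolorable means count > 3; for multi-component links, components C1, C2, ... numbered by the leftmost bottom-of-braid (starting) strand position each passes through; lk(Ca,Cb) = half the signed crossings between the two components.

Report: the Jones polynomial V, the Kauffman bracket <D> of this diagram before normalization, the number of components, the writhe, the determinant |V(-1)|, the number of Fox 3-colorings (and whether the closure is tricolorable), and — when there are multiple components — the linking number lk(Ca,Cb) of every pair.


V = x + x^3 - x^4
<D> = -A^-4 + 1 + A^8 (w = +4)
1 component over 6 crossings, w = +4
9 Fox colorings among 3^6, |V(-1)| = 3: tricolorable
why: the span of V is 3, forcing >= 3 crossings in any diagram


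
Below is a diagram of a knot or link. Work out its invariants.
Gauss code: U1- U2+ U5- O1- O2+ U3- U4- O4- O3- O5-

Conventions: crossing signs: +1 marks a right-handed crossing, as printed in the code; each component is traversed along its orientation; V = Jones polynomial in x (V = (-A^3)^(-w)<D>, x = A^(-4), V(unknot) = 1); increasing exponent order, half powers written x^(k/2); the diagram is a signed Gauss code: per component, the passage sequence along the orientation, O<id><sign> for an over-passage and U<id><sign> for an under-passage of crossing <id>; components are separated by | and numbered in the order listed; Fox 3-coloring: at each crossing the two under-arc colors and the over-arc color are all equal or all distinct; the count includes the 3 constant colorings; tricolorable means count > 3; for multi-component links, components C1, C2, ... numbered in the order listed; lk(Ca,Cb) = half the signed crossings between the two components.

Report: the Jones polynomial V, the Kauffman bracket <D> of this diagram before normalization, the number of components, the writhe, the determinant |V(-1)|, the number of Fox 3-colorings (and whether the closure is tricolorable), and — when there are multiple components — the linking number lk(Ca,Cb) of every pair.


V(x) = 1
bracket: -A^-9, w = -3
1 component, writhe -3, over 5 crossings
det 1, colorings 3 of 3^5 — not tricolorable
observation: det 1 = |V(-1)|; not divisible by 3, so not tricolorable


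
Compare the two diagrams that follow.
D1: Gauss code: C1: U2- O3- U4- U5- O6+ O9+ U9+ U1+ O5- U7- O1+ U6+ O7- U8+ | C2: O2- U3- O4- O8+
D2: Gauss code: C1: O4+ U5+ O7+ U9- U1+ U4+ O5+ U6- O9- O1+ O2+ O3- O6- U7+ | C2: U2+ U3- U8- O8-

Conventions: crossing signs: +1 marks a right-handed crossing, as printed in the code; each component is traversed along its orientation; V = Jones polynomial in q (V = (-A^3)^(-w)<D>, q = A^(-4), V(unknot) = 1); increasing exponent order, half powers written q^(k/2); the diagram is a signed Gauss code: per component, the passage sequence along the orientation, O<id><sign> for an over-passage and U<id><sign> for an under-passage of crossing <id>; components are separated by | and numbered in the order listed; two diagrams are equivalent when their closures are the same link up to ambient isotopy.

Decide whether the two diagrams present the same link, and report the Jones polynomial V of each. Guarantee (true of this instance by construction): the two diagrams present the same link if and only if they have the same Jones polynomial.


equivalent: no
V(D1) = -q^(-9/2) + q^(-7/2) - 2q^(-5/2) + 2q^(-3/2) - 2q^(-1/2) + q^(1/2) - q^(3/2)  (w -1, c 9, <D> = A^-9 - A^-5 + 2A^-1 - 2A^3 + 2A^7 - A^11 + A^15)
D2 (bracket -A^-15 + A^-7 + A^-3 + A; 9 crossings at w = +1): V = -q^(1/2) - q^(3/2) - q^(5/2) + q^(9/2)
why: 2 classes among 2 diagrams; unequal V(q) rules out equality


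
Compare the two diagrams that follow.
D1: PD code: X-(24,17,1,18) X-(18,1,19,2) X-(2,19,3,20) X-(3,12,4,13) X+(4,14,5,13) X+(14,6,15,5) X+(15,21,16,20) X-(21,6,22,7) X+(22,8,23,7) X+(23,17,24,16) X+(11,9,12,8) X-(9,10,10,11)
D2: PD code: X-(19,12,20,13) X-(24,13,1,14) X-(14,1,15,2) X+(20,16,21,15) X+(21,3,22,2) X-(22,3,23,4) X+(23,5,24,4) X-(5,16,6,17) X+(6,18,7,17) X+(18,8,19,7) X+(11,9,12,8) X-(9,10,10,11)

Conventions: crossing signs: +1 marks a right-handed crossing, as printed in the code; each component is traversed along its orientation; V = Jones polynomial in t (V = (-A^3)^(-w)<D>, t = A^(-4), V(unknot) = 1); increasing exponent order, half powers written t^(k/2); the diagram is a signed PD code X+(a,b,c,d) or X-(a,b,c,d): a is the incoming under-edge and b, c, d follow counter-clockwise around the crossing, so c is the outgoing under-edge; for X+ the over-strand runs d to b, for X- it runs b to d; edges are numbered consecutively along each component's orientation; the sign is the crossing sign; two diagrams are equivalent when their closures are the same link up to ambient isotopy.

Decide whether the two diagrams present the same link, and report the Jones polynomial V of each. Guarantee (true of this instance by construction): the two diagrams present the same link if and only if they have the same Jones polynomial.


same link: yes
V(D1) = 1  [12 crossings, <D> = 1, w = 0]
V(D2) = 1  (w 0, c 12, <D> = 1)
note: Reidemeister moves carry D1 (12 crossings) to D2 (12)


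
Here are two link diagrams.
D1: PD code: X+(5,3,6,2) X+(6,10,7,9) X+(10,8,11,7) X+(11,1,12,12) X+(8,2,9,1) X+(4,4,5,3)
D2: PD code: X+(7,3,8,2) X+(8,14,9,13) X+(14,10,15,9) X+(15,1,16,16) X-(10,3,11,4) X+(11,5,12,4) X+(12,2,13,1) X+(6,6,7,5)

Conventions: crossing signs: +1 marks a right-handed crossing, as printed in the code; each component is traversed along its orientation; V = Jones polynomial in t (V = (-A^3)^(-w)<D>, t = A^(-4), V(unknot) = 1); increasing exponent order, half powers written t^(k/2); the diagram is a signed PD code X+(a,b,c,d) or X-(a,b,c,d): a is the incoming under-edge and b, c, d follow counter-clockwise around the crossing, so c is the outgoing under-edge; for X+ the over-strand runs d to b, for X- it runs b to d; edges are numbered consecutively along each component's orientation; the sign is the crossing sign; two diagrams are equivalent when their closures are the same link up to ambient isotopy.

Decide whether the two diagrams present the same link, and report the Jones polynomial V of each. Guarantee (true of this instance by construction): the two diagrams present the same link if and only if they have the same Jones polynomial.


same link: yes
V(D1) = t + t^3 - t^4  [6 crossings, <D> = -A^2 + A^6 + A^14, w = +6]
D2 (bracket -A^2 + A^6 + A^14; 8 crossings at w = +6): V = t + t^3 - t^4
note: one V(t) for all 2 diagrams — one class (guaranteed)


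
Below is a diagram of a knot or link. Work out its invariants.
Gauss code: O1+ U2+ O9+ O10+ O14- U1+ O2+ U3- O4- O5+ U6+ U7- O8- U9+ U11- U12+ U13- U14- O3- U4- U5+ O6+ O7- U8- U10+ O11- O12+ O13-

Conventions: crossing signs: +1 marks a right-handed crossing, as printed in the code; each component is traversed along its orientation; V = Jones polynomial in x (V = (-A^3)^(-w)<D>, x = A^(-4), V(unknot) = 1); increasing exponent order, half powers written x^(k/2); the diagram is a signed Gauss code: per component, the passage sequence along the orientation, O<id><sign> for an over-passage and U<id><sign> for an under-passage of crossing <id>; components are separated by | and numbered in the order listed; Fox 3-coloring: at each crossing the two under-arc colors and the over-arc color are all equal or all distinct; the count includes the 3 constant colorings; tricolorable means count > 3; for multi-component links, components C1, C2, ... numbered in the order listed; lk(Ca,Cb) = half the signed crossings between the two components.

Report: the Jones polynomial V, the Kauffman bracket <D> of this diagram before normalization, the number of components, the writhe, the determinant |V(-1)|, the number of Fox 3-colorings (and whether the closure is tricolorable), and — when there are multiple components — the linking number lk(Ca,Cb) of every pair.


V(x) = -x^-3 + x^-2 - x^-1 + 3 - x + x^2 - x^3
bracket: -A^-12 + A^-8 - A^-4 + 3 - A^4 + A^8 - A^12, w = 0
1 component, writhe 0, over 14 crossings
det 9, colorings 27 of 3^14 — tricolorable
observation: det 9 = |V(-1)|; divisible by 3, so tricolorable
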